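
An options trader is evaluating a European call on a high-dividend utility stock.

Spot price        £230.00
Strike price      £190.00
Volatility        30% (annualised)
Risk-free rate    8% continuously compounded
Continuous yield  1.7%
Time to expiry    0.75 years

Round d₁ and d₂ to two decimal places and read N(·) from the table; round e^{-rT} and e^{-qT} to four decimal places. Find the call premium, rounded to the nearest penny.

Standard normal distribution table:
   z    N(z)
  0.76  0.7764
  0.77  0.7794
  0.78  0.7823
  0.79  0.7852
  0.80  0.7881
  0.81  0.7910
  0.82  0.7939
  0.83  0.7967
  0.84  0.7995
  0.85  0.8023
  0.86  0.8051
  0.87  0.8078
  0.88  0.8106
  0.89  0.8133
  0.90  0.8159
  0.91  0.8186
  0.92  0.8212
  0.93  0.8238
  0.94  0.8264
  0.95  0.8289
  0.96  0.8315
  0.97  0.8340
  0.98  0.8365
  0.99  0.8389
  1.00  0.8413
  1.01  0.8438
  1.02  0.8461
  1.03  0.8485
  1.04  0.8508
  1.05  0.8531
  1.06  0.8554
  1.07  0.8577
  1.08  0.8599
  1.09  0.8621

£53.22

σ√T = 0.3·√0.75 = 0.2598
d₁ = [ln(230/190) + (0.08 − 0.017 + 0.3²/2)·0.75] / 0.2598 = [0.1911 + 0.0810] / 0.2598 = 1.0471 which rounds to 1.05
d₂ = d₁ − σ√T = 1.0471 − 0.2598 = 0.7873 which rounds to 0.79
exp(−qT) = exp(−0.017·0.75) = 0.9873;  exp(−rT) = exp(−0.08·0.75) = 0.9418
N(d₁) = N(1.05) = 0.8531;  N(d₂) = N(0.79) = 0.7852
C = 230·0.9873·0.8531 − 190·0.9418·0.7852 = 193.7211 − 140.5053 = 53.2158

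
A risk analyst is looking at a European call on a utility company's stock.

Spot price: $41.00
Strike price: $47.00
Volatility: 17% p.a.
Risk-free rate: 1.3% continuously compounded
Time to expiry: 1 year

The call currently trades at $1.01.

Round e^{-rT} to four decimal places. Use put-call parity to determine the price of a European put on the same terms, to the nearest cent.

$6.40

exp(−rT) = exp(−0.013·1) = 0.9871
Put-call parity: C − P = S − K·e^(−rT) = 41 − 47·0.9871 = 41 − 46.3937 = -5.3937
P = C − (C − P) = 1.01 − (-5.3937) = 6.4037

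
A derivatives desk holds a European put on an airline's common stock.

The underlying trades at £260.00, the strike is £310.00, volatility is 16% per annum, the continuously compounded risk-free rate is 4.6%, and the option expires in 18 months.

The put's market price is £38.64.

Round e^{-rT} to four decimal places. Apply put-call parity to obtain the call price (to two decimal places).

£9.32

e^(−rT) = e^(−0.046·1.5) = 0.9333
Put-call parity: C − P = S − K·e^(−rT) = 260 − 310·0.9333 = 260 − 289.3230 = -29.3230
C = P + (C − P) = 38.64 + (-29.3230) = 9.3170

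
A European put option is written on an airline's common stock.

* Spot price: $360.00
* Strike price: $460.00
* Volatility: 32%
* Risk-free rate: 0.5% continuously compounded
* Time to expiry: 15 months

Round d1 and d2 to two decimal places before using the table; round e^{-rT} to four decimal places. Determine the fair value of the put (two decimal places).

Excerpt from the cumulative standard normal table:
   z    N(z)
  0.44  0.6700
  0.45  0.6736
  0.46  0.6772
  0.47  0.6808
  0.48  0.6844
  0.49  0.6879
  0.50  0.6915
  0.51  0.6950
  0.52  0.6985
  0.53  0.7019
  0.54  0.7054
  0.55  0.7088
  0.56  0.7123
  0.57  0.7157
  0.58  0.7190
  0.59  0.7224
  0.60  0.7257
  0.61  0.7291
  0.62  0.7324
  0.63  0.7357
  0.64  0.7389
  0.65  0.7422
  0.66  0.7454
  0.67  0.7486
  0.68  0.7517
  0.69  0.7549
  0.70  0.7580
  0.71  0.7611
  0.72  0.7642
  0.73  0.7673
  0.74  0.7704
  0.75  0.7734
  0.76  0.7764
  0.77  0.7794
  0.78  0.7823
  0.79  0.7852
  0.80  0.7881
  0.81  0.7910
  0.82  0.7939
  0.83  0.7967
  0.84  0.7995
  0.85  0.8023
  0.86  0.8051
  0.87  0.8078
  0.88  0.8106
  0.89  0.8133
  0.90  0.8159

σ√T = 0.32·√1.25 = 0.3578
d₁ = [ln(360/460) + (0.005 + 0.32²/2)·1.25] / 0.3578 = [-0.2451 + 0.0703] / 0.3578 = -0.4888 ⇒ -0.49
d₂ = d₁ − σ√T = -0.4888 − 0.3578 = -0.8466 ⇒ -0.85
exp(−rT) = exp(−0.005·1.25) = 0.9938
N(−d₂) = N(0.85) = 0.8023;  N(−d₁) = N(0.49) = 0.6879
P = 460·0.9938·0.8023 − 360·0.6879 = 366.7698 − 247.6440 = 119.1258

$119.13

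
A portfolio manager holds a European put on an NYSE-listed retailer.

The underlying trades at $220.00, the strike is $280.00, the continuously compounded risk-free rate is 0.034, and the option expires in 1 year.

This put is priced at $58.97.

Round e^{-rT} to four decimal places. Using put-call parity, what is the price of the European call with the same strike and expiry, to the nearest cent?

$8.32

exp(−rT) = exp(−0.034·1) = 0.9666
Put-call parity: C − P = S − K·e^(−rT) = 220 − 280·0.9666 = 220 − 270.6480 = -50.6480
C = P + (C − P) = 58.97 + (-50.6480) = 8.3220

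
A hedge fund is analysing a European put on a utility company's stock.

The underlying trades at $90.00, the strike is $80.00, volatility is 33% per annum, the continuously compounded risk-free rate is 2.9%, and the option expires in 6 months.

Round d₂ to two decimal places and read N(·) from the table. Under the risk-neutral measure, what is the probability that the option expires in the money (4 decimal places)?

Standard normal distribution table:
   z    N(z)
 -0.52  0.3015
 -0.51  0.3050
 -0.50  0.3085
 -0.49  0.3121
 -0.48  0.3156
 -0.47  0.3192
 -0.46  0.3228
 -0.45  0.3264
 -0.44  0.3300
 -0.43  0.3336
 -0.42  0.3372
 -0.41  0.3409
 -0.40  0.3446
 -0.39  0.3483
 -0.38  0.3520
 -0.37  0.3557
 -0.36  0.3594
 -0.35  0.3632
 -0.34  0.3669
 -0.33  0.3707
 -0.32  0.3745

σ√T = 0.33 × 0.7071 = 0.2333
d₁ = [ln(90/80) + (0.029 + 0.33²/2)·0.5] / 0.2333 = [0.1178 + 0.0417] / 0.2333 = 0.6836 ≈ 0.68
d₂ = d₁ − σ√T = 0.6836 − 0.2333 = 0.4502 ≈ 0.45
Risk-neutral Pr[S_T < K] = N(−d₂) = N(-0.45) = 0.3264

0.3264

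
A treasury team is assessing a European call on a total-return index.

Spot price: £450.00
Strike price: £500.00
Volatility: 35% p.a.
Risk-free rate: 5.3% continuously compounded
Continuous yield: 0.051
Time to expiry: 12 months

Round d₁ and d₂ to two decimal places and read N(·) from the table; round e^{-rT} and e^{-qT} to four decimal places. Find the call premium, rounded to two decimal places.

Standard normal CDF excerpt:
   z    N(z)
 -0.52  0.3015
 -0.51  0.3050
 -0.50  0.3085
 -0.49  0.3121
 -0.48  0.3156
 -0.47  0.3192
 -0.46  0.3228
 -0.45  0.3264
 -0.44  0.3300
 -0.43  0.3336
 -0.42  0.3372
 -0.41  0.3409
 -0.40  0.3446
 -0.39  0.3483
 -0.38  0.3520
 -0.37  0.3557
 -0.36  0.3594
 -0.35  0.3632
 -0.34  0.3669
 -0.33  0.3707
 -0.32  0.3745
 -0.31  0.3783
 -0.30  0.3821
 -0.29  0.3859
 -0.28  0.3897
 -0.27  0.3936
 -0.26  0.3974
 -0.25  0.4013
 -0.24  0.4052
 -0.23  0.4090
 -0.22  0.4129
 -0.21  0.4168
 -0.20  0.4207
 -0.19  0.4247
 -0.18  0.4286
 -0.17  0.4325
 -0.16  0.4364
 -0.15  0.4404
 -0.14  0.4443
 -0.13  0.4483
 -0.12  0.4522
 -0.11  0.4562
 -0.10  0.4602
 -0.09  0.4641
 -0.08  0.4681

£42.01

σ√T = 0.35 × 1.0000 = 0.3500
d₁ = [ln(450/500) + (0.053 − 0.051 + ½·0.35²)·1] / (σ√T) = (-0.1054 + 0.0633) / 0.3500 = -0.1203 ≈ -0.12
d₂ = -0.1203 − 0.3500 = -0.4703 ≈ -0.47
exp(−qT) = exp(−0.051·1) = 0.9503;  exp(−rT) = exp(−0.053·1) = 0.9484
C = 450·0.9503·N(-0.12) − 500·0.9484·N(-0.47) = 450·0.9503·0.4522 − 500·0.9484·0.3192 = 193.3765 − 151.3646 = 42.0119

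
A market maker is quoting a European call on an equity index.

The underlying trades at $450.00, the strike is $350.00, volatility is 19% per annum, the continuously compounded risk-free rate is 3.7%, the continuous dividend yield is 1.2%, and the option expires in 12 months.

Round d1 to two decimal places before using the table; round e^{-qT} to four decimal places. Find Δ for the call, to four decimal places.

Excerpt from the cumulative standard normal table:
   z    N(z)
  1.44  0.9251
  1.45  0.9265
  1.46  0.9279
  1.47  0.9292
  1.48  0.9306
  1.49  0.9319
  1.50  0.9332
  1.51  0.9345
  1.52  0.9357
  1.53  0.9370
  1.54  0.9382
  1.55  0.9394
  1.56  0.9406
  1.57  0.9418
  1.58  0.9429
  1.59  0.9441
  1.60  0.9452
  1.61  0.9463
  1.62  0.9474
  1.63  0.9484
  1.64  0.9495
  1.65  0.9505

0.9282

σ√T = 0.19 × 1.0000 = 0.1900
d₁ = [ln(450/350) + (0.037 − 0.012 + 0.19²/2)·1] / 0.1900 = [0.2513 + 0.0430] / 0.1900 = 1.5493 → 1.55
N(d₁) = N(1.55) = 0.9394
Δ_call = e^(−qT)·N(d₁) = 0.9881·0.9394 = 0.9282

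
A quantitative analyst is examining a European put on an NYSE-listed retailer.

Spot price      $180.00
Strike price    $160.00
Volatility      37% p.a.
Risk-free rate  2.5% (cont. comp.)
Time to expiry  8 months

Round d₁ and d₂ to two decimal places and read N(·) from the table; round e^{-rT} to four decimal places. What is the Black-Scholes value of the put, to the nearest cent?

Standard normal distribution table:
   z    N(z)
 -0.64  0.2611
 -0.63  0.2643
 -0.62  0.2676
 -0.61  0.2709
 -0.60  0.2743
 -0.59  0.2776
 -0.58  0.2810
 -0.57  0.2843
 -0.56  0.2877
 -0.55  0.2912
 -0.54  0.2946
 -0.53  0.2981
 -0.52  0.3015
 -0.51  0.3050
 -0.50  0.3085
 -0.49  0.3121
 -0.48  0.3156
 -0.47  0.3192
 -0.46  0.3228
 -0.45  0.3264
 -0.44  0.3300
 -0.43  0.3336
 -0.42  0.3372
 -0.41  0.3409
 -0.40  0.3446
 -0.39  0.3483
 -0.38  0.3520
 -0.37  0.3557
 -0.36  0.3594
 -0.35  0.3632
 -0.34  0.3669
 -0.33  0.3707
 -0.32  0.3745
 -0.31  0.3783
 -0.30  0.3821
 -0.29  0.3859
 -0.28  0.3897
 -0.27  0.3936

$11.35

σ√T = 0.37·√0.6667 = 0.3021
ln(S/K) + (r + σ²/2)T = ln(180/160) + (0.025 + 0.37²/2)·0.6667 = 0.1178 + 0.0623 = 0.1801
d₁ = 0.1801 / 0.3021 = 0.5961 which rounds to 0.60
d₂ = d₁ − σ√T = 0.5961 − 0.3021 = 0.2940 which rounds to 0.29
e^(−rT) = e^(−0.025·0.6667) = 0.9835
N(−d₂) = N(-0.29) = 0.3859;  N(−d₁) = N(-0.60) = 0.2743
P = 160·0.9835·0.3859 − 180·0.2743 = 60.7252 − 49.3740 = 11.3512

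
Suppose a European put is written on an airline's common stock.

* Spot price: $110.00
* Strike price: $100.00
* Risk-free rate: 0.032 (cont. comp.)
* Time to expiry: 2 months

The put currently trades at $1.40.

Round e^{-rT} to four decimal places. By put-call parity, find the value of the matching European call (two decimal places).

exp(−rT) = exp(−0.032·0.1667) = 0.9947
Put-call parity: C − P = S − K·e^(−rT) = 110 − 100·0.9947 = 110 − 99.4700 = 10.5300
C = P + (C − P) = 1.40 + (10.5300) = 11.9300

$11.93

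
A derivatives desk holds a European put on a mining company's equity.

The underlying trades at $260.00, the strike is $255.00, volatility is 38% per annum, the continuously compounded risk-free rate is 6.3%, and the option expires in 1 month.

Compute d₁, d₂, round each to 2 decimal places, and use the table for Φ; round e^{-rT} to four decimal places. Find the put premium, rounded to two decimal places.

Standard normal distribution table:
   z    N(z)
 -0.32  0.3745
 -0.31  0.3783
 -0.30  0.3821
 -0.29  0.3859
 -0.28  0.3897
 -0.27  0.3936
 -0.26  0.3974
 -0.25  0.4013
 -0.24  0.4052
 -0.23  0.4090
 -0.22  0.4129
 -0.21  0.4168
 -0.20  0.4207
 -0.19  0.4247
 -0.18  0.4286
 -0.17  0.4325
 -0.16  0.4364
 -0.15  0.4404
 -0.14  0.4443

$8.39

σ√T = 0.38·√0.08333 = 0.1097
d₁ = [ln(260/255) + (0.063 + 0.38²/2)·0.08333] / 0.1097 = [0.0194 + 0.0113] / 0.1097 = 0.2797 → 0.28
d₂ = d₁ − σ√T = 0.2797 − 0.1097 = 0.1700 → 0.17
exp(−rT) = exp(−0.063·0.08333) = 0.9948
N(−d₂) = N(-0.17) = 0.4325;  N(−d₁) = N(-0.28) = 0.3897
P = 255·0.9948·0.4325 − 260·0.3897 = 109.7140 − 101.3220 = 8.3920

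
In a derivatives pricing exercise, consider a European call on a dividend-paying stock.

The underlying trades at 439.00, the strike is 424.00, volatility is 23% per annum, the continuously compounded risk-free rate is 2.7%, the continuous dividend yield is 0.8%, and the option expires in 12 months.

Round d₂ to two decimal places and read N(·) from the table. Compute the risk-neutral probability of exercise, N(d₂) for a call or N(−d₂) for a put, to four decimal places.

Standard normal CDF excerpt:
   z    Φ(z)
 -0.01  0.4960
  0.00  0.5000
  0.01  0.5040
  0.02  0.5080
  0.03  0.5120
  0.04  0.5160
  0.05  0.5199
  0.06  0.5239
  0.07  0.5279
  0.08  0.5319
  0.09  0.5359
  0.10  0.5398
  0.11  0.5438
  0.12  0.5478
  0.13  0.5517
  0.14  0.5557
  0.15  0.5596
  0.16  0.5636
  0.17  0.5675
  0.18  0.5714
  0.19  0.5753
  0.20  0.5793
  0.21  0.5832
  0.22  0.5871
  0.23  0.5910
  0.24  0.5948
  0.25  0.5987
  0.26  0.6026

0.5478

σ√T = 0.23 × 1.0000 = 0.2300
d₁ = [ln(439/424) + (0.027 − 0.008 + 0.23²/2)·1] / 0.2300 = [0.0348 + 0.0455] / 0.2300 = 0.3488 which rounds to 0.35
d₂ = d₁ − σ√T = 0.3488 − 0.2300 = 0.1188 which rounds to 0.12
Risk-neutral Pr[S_T > K] = N(d₂) = N(0.12) = 0.5478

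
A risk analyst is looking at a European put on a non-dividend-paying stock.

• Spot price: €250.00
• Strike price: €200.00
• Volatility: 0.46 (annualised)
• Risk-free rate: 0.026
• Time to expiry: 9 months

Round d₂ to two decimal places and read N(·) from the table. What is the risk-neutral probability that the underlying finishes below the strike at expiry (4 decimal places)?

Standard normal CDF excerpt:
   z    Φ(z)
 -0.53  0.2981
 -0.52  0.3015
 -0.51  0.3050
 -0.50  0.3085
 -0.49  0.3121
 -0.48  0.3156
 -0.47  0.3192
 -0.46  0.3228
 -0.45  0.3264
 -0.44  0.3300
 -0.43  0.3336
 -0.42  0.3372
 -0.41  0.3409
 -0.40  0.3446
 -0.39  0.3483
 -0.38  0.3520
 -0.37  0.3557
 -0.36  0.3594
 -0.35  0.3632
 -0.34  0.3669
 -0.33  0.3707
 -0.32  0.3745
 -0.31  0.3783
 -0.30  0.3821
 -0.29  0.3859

σ√T = 0.46 × 0.8660 = 0.3984
d₁ = [ln(250/200) + (0.026 + ½·0.46²)·0.75] / (σ√T) = (0.2231 + 0.0988) / 0.3984 = 0.8083 → 0.81
d₂ = 0.8083 − 0.3984 = 0.4099 → 0.41
Risk-neutral Pr[S_T < K] = N(−d₂) = N(-0.41) = 0.3409

0.3409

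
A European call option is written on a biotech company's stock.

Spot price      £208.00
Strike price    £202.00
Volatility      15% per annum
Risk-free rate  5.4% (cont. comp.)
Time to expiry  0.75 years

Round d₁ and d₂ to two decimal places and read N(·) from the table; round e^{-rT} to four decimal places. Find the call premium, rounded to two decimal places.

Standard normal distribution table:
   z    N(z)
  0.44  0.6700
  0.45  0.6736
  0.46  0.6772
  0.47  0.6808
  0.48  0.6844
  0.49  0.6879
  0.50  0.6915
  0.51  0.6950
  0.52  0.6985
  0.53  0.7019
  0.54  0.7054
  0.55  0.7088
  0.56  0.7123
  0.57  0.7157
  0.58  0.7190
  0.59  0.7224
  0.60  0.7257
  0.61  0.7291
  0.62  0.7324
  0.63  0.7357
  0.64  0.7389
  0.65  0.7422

£18.88

T = 0.75;  σ√T = 0.1299
d₁ = [ln(208/202) + (0.054 + ½·0.15²)·0.75] / (σ√T) = (0.0293 + 0.0489) / 0.1299 = 0.6020 ⇒ 0.60
d₂ = 0.6020 − 0.1299 = 0.4721 ⇒ 0.47
e^(−rT) = e^(−0.054·0.75) = 0.9603
N(d₁) = N(0.60) = 0.7257;  N(d₂) = N(0.47) = 0.6808
C = 208·0.7257 − 202·0.9603·0.6808 = 150.9456 − 132.0620 = 18.8836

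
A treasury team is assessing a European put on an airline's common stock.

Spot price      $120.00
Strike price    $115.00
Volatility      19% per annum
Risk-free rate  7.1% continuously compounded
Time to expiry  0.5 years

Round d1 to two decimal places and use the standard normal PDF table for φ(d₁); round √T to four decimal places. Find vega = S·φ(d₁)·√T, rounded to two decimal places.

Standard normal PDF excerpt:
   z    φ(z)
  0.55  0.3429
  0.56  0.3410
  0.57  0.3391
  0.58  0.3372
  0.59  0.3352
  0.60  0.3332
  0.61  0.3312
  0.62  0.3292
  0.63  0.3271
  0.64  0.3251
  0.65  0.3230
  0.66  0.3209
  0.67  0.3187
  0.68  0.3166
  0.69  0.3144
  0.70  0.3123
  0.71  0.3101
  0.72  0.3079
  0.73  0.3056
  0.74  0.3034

27.41

T = 0.5;  σ√T = 0.1344
d₁ = [ln(120/115) + (0.071 + 0.19²/2)·0.5] / 0.1344 = [0.0426 + 0.0445] / 0.1344 = 0.6482 ⇒ 0.65
√T = √0.5 = 0.7071
φ(d₁) = φ(0.65) = 0.3230
vega = S·φ(d₁)·√T = 120·0.3230·0.7071 = 27.4072
(Vega is the same for a European call and put with the same parameters.)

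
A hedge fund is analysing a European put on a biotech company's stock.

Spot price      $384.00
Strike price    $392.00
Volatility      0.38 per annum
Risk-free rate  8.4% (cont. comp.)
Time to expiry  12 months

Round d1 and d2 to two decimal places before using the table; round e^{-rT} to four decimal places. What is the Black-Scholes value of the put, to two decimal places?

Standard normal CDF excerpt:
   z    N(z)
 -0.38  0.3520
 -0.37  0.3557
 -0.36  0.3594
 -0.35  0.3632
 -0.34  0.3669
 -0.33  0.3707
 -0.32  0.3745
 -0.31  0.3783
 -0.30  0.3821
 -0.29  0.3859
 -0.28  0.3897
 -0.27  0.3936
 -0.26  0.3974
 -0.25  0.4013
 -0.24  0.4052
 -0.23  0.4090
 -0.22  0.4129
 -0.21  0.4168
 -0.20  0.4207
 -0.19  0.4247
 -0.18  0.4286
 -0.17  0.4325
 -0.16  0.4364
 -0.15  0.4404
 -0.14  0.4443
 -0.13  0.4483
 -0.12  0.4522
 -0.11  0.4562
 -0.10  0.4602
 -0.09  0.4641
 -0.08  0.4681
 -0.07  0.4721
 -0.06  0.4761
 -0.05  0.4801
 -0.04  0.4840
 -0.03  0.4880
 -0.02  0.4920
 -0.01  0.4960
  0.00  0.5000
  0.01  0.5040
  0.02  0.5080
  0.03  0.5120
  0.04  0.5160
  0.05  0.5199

$45.08

σ√T = 0.38·√1 = 0.3800
d₁ = [ln(384/392) + (0.084 + ½·0.38²)·1] / (σ√T) = (-0.0206 + 0.1562) / 0.3800 = 0.3568 ⇒ 0.36
d₂ = 0.3568 − 0.3800 = -0.0232 ⇒ -0.02
e^(−rT) = e^(−0.084·1) = 0.9194
N(−d₂) = N(0.02) = 0.5080;  N(−d₁) = N(-0.36) = 0.3594
P = 392·0.9194·0.5080 − 384·0.3594 = 183.0856 − 138.0096 = 45.0760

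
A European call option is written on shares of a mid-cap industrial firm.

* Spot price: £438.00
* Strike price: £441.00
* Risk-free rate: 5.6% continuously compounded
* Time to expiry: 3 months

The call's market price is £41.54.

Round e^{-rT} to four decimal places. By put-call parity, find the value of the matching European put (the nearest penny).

£38.41

exp(−rT) = exp(−0.056·0.25) = 0.9861
Put-call parity: C − P = S − K·e^(−rT) = 438 − 441·0.9861 = 438 − 434.8701 = 3.1299
P = C − (C − P) = 41.54 − (3.1299) = 38.4101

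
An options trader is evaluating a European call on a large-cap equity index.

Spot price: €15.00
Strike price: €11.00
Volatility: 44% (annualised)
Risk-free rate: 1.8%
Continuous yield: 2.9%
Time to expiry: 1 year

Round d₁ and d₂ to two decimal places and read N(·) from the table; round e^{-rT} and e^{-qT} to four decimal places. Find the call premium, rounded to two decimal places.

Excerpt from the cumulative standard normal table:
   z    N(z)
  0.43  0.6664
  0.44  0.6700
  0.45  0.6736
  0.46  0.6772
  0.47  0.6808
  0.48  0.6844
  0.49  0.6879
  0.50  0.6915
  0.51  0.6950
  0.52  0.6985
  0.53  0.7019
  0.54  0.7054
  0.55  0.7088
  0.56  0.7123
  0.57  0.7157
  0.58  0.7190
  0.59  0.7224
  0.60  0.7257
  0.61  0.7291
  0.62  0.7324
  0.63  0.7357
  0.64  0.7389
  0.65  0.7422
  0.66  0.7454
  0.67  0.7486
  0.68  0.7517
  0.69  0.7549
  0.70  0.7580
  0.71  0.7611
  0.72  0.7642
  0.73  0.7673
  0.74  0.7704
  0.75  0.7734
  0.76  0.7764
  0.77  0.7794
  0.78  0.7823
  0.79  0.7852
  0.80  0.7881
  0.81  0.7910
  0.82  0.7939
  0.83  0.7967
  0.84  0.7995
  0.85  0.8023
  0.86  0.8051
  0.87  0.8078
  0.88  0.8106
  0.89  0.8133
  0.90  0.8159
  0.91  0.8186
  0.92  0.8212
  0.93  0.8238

σ√T = 0.44·√1 = 0.4400
d₁ = [ln(15/11) + (0.018 − 0.029 + 0.44²/2)·1] / 0.4400 = [0.3102 + 0.0858] / 0.4400 = 0.8999 → 0.90
d₂ = d₁ − σ√T = 0.8999 − 0.4400 = 0.4599 → 0.46
e^(−qT) = e^(−0.029·1) = 0.9714;  e^(−rT) = e^(−0.018·1) = 0.9822
N(d₁) = N(0.90) = 0.8159;  N(d₂) = N(0.46) = 0.6772
C = 15·0.9714·0.8159 − 11·0.9822·0.6772 = 11.8885 − 7.3166 = 4.5719

€4.57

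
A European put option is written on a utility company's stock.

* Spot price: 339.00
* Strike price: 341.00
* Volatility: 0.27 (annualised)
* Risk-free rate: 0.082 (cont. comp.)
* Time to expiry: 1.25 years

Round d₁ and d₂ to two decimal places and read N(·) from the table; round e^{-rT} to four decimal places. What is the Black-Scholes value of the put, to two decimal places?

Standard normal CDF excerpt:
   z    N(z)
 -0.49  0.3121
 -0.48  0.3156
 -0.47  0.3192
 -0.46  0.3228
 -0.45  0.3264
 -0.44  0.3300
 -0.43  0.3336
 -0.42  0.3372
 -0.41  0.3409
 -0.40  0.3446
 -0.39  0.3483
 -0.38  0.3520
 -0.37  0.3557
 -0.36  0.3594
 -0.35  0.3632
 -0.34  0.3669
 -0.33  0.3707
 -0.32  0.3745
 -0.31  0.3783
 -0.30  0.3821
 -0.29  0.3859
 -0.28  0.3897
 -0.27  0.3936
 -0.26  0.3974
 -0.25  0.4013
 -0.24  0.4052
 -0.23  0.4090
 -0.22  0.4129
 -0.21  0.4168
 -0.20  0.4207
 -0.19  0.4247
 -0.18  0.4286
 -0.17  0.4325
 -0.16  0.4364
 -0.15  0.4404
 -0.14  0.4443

24.91

σ√T = 0.27 × 1.1180 = 0.3019
d₁ = [ln(339/341) + (0.082 + 0.27²/2)·1.25] / 0.3019 = [-0.0059 + 0.1481] / 0.3019 = 0.4710 ≈ 0.47
d₂ = d₁ − σ√T = 0.4710 − 0.3019 = 0.1691 ≈ 0.17
e^(−rT) = e^(−0.082·1.25) = 0.9026
N(−d₂) = N(-0.17) = 0.4325;  N(−d₁) = N(-0.47) = 0.3192
P = 341·0.9026·0.4325 − 339·0.3192 = 133.1177 − 108.2088 = 24.9089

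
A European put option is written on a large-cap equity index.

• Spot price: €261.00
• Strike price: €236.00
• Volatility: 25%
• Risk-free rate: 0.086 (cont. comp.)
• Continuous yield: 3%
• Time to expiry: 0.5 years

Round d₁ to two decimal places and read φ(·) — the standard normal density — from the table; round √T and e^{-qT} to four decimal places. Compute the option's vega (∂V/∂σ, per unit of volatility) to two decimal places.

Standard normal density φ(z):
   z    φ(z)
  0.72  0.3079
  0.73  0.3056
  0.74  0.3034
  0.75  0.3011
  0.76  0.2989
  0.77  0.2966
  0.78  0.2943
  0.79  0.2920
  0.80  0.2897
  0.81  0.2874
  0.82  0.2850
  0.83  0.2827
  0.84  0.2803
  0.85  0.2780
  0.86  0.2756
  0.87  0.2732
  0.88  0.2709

T = 0.5;  σ√T = 0.1768
d₁ = [ln(261/236) + (0.086 − 0.03 + 0.25²/2)·0.5] / 0.1768 = [0.1007 + 0.0436] / 0.1768 = 0.8164 ≈ 0.82
√T = √0.5 = 0.7071
φ(d₁) = φ(0.82) = 0.2850
e^(−qT) = e^(−0.03·0.5) = 0.9851
vega = S·e^(−qT)·φ(d₁)·√T = 261·0.9851·0.2850·0.7071 = 51.8139

51.81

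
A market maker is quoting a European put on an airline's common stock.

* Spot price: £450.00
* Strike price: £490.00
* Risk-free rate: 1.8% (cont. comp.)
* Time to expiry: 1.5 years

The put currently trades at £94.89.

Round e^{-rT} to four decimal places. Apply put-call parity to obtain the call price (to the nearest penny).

£67.92

e^(−rT) = e^(−0.018·1.5) = 0.9734
Put-call parity: C − P = S − K·e^(−rT) = 450 − 490·0.9734 = 450 − 476.9660 = -26.9660
C = P + (C − P) = 94.89 + (-26.9660) = 67.9240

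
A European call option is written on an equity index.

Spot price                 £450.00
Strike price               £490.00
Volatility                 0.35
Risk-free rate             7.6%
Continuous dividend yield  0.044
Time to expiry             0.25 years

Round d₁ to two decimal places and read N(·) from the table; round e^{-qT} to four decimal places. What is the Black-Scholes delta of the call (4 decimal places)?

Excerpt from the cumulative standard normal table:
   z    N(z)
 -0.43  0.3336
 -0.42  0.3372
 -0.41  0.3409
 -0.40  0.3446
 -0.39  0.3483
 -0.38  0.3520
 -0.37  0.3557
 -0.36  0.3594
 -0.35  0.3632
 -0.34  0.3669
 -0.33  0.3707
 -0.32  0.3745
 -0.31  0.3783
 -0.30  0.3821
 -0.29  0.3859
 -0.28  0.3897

0.3592

T = 0.25;  σ√T = 0.1750
d₁ = [ln(450/490) + (0.076 − 0.044 + ½·0.35²)·0.25] / (σ√T) = (-0.0852 + 0.0233) / 0.1750 = -0.3534 ≈ -0.35
N(d₁) = N(-0.35) = 0.3632
Δ_call = e^(−qT)·N(d₁) = 0.9891·0.3632 = 0.3592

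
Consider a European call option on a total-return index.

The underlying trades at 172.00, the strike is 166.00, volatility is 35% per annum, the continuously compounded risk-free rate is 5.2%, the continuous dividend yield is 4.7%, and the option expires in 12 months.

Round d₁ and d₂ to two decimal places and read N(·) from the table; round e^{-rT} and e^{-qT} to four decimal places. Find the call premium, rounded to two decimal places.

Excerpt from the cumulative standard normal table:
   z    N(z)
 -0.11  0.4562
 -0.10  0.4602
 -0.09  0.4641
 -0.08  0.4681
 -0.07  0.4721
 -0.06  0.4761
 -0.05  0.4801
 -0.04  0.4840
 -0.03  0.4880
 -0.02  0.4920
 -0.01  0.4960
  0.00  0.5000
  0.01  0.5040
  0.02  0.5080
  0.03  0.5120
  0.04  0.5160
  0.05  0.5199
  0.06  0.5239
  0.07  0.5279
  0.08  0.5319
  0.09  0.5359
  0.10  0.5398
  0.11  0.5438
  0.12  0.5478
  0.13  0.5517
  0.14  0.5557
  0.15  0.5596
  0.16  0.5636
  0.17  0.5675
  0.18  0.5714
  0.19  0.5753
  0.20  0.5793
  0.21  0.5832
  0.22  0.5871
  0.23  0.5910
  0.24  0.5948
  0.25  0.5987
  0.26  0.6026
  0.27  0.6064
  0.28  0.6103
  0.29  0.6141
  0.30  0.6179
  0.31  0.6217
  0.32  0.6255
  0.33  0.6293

T = 1;  σ√T = 0.3500
d₁ = [ln(172/166) + (0.052 − 0.047 + ½·0.35²)·1] / (σ√T) = (0.0355 + 0.0662) / 0.3500 = 0.2907 → 0.29
d₂ = 0.2907 − 0.3500 = -0.0593 → -0.06
e^(−qT) = e^(−0.047·1) = 0.9541;  e^(−rT) = e^(−0.052·1) = 0.9493
N(d₁) = N(0.29) = 0.6141;  N(d₂) = N(-0.06) = 0.4761
C = 172·0.9541·0.6141 − 166·0.9493·0.4761 = 100.7770 − 75.0256 = 25.7514

25.75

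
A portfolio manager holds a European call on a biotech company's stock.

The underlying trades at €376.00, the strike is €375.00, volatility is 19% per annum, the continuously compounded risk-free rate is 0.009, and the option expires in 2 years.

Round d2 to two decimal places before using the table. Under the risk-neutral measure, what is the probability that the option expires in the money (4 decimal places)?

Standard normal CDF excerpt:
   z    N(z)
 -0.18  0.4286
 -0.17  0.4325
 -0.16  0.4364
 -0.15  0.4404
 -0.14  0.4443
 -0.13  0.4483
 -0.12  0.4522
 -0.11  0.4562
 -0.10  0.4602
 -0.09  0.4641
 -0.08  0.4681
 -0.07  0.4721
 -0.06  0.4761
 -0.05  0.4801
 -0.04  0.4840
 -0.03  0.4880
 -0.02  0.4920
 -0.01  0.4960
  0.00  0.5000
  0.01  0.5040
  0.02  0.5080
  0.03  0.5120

0.4761

σ√T = 0.19·√2 = 0.2687
d₁ = [ln(376/375) + (0.009 + 0.19²/2)·2] / 0.2687 = [0.0027 + 0.0541] / 0.2687 = 0.2113 → 0.21
d₂ = d₁ − σ√T = 0.2113 − 0.2687 = -0.0575 → -0.06
Pr(exercise) under Q = N(d₂) = 0.4761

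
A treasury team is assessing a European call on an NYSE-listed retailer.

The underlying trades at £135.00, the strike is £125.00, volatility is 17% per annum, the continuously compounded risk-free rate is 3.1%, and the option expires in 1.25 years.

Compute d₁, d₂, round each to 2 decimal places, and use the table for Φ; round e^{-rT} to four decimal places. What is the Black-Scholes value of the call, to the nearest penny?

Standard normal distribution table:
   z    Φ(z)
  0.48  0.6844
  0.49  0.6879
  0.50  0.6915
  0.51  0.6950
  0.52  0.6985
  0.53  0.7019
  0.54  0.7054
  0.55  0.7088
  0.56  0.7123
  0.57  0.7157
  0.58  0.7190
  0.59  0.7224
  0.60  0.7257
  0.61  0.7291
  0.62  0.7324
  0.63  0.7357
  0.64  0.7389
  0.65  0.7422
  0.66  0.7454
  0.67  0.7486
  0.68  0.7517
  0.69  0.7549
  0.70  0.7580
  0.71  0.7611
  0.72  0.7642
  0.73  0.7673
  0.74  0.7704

σ√T = 0.17 × 1.1180 = 0.1901
d₁ = [ln(135/125) + (0.031 + ½·0.17²)·1.25] / (σ√T) = (0.0770 + 0.0568) / 0.1901 = 0.7038 ≈ 0.70
d₂ = 0.7038 − 0.1901 = 0.5138 ≈ 0.51
exp(−rT) = exp(−0.031·1.25) = 0.9620
N(d₁) = N(0.70) = 0.7580;  N(d₂) = N(0.51) = 0.6950
C = 135·0.7580 − 125·0.9620·0.6950 = 102.3300 − 83.5737 = 18.7563

£18.76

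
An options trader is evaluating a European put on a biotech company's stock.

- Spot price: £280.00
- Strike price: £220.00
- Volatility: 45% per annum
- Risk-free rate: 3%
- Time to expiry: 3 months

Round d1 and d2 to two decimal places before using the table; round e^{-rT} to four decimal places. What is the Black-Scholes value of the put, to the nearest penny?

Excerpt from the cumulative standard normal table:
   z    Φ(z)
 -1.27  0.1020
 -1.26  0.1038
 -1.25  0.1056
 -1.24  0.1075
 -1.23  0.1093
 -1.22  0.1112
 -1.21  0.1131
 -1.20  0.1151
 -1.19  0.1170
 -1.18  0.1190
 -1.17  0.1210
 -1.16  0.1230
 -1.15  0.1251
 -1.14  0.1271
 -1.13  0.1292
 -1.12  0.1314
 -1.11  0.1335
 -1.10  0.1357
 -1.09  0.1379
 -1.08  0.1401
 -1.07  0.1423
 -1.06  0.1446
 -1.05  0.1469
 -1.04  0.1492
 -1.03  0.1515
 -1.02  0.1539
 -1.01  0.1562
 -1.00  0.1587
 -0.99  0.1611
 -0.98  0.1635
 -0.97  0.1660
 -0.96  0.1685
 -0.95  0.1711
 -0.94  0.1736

£4.04

T = 0.25;  σ√T = 0.2250
d₁ = [ln(280/220) + (0.03 + 0.45²/2)·0.25] / 0.2250 = [0.2412 + 0.0328] / 0.2250 = 1.2177 ⇒ 1.22
d₂ = d₁ − σ√T = 1.2177 − 0.2250 = 0.9927 ⇒ 0.99
exp(−rT) = exp(−0.03·0.25) = 0.9925
N(−d₂) = N(-0.99) = 0.1611;  N(−d₁) = N(-1.22) = 0.1112
P = 220·0.9925·0.1611 − 280·0.1112 = 35.1762 − 31.1360 = 4.0402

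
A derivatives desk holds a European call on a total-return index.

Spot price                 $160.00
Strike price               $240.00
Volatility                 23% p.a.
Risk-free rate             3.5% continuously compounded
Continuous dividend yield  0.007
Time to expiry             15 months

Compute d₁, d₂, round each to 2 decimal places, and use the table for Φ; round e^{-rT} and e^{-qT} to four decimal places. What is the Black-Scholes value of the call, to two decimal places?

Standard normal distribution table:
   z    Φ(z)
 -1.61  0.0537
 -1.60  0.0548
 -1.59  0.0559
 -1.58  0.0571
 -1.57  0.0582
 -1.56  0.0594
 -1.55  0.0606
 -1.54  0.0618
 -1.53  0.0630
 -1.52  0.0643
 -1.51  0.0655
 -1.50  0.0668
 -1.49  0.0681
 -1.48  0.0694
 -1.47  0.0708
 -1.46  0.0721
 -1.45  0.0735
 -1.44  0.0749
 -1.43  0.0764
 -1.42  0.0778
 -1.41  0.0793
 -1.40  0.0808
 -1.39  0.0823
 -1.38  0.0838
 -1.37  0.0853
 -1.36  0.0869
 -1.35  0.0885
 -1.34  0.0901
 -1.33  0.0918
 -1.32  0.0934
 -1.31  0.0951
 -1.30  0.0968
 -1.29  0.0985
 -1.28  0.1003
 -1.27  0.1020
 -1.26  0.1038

$1.71

σ√T = 0.23·√1.25 = 0.2571
d₁ = [ln(160/240) + (0.035 − 0.007 + 0.23²/2)·1.25] / 0.2571 = [-0.4055 + 0.0681] / 0.2571 = -1.3121 which rounds to -1.31
d₂ = d₁ − σ√T = -1.3121 − 0.2571 = -1.5692 which rounds to -1.57
e^(−qT) = e^(−0.007·1.25) = 0.9913;  e^(−rT) = e^(−0.035·1.25) = 0.9572
C = 160·0.9913·N(-1.31) − 240·0.9572·N(-1.57) = 160·0.9913·0.0951 − 240·0.9572·0.0582 = 15.0836 − 13.3702 = 1.7135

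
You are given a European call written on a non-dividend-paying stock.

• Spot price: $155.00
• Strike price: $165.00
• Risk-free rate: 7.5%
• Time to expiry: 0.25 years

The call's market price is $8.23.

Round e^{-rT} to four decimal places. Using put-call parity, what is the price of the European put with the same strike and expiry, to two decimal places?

$15.16

exp(−rT) = exp(−0.075·0.25) = 0.9814
Put-call parity: C − P = S − K·e^(−rT) = 155 − 165·0.9814 = 155 − 161.9310 = -6.9310
P = C − (C − P) = 8.23 − (-6.9310) = 15.1610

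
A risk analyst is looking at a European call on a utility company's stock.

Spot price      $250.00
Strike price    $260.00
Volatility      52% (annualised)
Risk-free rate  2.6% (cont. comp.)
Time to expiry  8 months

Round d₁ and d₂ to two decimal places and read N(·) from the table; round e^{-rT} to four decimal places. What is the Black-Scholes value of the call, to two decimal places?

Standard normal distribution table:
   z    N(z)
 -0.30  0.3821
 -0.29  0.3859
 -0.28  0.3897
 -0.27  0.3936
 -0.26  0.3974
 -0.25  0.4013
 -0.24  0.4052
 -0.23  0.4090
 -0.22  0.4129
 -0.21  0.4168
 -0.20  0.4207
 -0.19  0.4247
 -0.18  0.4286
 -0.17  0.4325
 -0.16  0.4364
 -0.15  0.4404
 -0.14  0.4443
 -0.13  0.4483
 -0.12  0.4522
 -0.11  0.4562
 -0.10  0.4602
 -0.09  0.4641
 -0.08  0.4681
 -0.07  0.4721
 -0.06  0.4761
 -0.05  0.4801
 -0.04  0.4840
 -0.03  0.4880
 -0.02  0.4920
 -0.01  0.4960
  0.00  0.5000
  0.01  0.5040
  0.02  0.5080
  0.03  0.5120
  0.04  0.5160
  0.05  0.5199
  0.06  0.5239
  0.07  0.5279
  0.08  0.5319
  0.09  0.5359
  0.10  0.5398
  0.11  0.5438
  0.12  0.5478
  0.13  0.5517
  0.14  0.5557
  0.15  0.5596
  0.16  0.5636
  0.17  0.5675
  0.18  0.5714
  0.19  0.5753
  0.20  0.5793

σ√T = 0.52·√0.6667 = 0.4246
d₁ = [ln(250/260) + (0.026 + 0.52²/2)·0.6667] / 0.4246 = [-0.0392 + 0.1075] / 0.4246 = 0.1607 which rounds to 0.16
d₂ = d₁ − σ√T = 0.1607 − 0.4246 = -0.2638 which rounds to -0.26
exp(−rT) = exp(−0.026·0.6667) = 0.9828
C = 250·N(0.16) − 260·0.9828·N(-0.26) = 250·0.5636 − 260·0.9828·0.3974 = 140.9000 − 101.5468 = 39.3532

$39.35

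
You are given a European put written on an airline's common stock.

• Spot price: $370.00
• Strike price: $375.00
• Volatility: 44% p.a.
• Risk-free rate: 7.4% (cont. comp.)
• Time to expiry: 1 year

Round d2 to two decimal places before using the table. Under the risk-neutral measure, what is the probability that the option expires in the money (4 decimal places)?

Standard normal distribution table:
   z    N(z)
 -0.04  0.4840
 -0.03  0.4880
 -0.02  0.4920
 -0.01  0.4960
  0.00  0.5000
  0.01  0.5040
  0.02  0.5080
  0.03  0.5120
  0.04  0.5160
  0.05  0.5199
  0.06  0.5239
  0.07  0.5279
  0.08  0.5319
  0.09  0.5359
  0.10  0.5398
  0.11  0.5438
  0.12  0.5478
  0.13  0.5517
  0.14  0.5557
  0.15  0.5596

0.5319

σ√T = 0.44·√1 = 0.4400
d₁ = [ln(370/375) + (0.074 + ½·0.44²)·1] / (σ√T) = (-0.0134 + 0.1708) / 0.4400 = 0.3577 → 0.36
d₂ = 0.3577 − 0.4400 = -0.0823 → -0.08
Pr(exercise) under Q = N(−d₂) = N(0.08) = 0.5319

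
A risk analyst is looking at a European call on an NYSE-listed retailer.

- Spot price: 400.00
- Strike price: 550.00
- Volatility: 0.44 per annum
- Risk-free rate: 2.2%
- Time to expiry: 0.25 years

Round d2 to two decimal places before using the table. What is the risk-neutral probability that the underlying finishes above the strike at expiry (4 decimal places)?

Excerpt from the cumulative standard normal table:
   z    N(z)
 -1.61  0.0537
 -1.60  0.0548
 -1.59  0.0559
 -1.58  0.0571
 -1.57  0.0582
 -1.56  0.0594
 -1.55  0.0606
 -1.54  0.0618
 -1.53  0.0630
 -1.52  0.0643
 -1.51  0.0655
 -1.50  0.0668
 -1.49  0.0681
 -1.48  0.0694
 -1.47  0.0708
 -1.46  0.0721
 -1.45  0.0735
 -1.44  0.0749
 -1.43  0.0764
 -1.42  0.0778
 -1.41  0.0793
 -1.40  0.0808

T = 0.25;  σ√T = 0.2200
d₁ = [ln(400/550) + (0.022 + 0.44²/2)·0.25] / 0.2200 = [-0.3185 + 0.0297] / 0.2200 = -1.3125 → -1.31
d₂ = d₁ − σ√T = -1.3125 − 0.2200 = -1.5325 → -1.53
Pr(exercise) under Q = N(d₂) = 0.0630

0.0630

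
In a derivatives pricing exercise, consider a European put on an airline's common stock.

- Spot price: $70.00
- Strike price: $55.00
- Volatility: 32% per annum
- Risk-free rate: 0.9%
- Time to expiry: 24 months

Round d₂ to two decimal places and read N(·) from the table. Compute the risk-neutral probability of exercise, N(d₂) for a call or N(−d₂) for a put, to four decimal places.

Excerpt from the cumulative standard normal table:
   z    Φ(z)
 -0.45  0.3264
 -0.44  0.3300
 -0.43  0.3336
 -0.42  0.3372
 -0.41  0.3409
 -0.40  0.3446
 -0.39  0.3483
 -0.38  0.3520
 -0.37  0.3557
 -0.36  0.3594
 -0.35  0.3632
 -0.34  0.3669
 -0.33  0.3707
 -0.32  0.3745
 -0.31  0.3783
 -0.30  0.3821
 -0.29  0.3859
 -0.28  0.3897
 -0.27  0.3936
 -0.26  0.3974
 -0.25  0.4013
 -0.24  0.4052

0.3632

σ√T = 0.32·√2 = 0.4525
d₁ = [ln(70/55) + (0.009 + 0.32²/2)·2] / 0.4525 = [0.2412 + 0.1204] / 0.4525 = 0.7989 which rounds to 0.80
d₂ = d₁ − σ√T = 0.7989 − 0.4525 = 0.3464 which rounds to 0.35
Risk-neutral Pr[S_T < K] = N(−d₂) = N(-0.35) = 0.3632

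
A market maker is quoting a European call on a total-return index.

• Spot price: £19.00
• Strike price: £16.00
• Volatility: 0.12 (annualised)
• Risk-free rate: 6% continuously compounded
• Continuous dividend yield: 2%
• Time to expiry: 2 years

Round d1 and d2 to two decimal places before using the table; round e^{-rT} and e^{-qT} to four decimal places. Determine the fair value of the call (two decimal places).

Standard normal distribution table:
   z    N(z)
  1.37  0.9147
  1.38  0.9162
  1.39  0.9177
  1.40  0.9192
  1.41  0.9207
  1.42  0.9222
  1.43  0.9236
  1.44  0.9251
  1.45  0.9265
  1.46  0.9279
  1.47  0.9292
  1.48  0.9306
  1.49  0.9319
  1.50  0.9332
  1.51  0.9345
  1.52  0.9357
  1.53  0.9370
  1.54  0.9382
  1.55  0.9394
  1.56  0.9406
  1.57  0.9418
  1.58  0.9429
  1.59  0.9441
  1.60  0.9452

T = 2;  σ√T = 0.1697
d₁ = [ln(19/16) + (0.06 − 0.02 + 0.12²/2)·2] / 0.1697 = [0.1719 + 0.0944] / 0.1697 = 1.5689 ≈ 1.57
d₂ = d₁ − σ√T = 1.5689 − 0.1697 = 1.3992 ≈ 1.40
exp(−qT) = exp(−0.02·2) = 0.9608;  exp(−rT) = exp(−0.06·2) = 0.8869
N(d₁) = N(1.57) = 0.9418;  N(d₂) = N(1.40) = 0.9192
C = 19·0.9608·0.9418 − 16·0.8869·0.9192 = 17.1927 − 13.0438 = 4.1489

£4.15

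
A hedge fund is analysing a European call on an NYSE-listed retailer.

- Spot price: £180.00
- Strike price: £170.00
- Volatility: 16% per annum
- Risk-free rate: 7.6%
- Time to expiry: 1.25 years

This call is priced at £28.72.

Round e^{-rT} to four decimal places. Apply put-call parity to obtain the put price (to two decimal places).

exp(−rT) = exp(−0.076·1.25) = 0.9094
Put-call parity: C − P = S − K·e^(−rT) = 180 − 170·0.9094 = 180 − 154.5980 = 25.4020
P = C − (C − P) = 28.72 − (25.4020) = 3.3180

£3.32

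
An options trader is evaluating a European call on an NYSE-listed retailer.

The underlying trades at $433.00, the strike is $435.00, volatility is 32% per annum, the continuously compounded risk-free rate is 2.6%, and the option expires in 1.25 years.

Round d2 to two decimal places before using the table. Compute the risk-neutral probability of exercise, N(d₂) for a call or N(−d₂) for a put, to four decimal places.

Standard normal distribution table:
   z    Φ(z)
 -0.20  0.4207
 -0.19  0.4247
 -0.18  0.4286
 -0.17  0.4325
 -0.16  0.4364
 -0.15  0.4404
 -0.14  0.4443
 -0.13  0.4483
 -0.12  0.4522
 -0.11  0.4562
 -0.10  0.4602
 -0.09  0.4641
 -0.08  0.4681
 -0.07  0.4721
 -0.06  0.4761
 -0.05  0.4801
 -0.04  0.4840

0.4602

σ√T = 0.32·√1.25 = 0.3578
d₁ = [ln(433/435) + (0.026 + 0.32²/2)·1.25] / 0.3578 = [-0.0046 + 0.0965] / 0.3578 = 0.2568 ≈ 0.26
d₂ = d₁ − σ√T = 0.2568 − 0.3578 = -0.1009 ≈ -0.10
Pr(exercise) under Q = N(d₂) = 0.4602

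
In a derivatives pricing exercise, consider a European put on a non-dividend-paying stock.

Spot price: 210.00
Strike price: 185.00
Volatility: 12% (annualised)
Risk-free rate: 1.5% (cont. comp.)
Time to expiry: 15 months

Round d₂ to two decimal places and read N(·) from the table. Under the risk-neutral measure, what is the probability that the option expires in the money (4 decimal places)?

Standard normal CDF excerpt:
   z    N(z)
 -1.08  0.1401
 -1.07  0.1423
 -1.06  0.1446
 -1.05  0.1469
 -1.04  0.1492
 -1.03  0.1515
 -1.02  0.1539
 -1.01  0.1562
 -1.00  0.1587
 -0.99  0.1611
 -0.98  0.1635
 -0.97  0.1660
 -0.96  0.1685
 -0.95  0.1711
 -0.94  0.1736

0.1539

T = 1.25;  σ√T = 0.1342
ln(S/K) + (r + σ²/2)T = ln(210/185) + (0.015 + 0.12²/2)·1.25 = 0.1268 + 0.0277 = 0.1545
d₁ = 0.1545 / 0.1342 = 1.1516 ≈ 1.15
d₂ = d₁ − σ√T = 1.1516 − 0.1342 = 1.0174 ≈ 1.02
Pr(exercise) under Q = N(−d₂) = N(-1.02) = 0.1539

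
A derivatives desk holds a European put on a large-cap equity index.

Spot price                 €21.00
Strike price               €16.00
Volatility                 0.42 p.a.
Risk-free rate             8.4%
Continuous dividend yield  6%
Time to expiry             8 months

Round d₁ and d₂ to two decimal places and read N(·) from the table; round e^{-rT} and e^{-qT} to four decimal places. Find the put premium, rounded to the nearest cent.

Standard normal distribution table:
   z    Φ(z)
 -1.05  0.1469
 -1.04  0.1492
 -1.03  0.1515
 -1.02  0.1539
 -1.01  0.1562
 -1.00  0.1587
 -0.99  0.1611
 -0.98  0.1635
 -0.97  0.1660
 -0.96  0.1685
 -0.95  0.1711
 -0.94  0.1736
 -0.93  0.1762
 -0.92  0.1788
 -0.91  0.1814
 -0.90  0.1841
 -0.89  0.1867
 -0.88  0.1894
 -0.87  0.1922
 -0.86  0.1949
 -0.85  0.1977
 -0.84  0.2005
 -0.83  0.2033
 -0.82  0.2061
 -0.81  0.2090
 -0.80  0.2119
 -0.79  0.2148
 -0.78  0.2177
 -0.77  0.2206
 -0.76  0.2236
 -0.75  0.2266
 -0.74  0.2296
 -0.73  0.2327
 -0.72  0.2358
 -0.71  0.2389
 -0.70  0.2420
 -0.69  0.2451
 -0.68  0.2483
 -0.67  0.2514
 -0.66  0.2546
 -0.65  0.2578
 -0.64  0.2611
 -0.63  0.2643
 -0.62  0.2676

€0.65

T = 0.6667;  σ√T = 0.3429
ln(S/K) + (r − q + σ²/2)T = ln(21/16) + (0.084 − 0.06 + 0.42²/2)·0.6667 = 0.2719 + 0.0748 = 0.3467
d₁ = 0.3467 / 0.3429 = 1.0111 → 1.01
d₂ = d₁ − σ√T = 1.0111 − 0.3429 = 0.6682 → 0.67
e^(−qT) = e^(−0.06·0.6667) = 0.9608;  e^(−rT) = e^(−0.084·0.6667) = 0.9455
N(−d₂) = N(-0.67) = 0.2514;  N(−d₁) = N(-1.01) = 0.1562
P = 16·0.9455·0.2514 − 21·0.9608·0.1562 = 3.8032 − 3.1516 = 0.6516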